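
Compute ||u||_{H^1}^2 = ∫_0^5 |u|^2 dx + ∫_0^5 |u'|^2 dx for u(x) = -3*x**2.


||u||_{H^1}^2 = 7125

The H^1 norm (squared) on an interval (0, L) is
  ||u||_{H^1}^2 = ∫_0^L u(x)^2 dx + ∫_0^L u'(x)^2 dx.
Compute u'(x) = -6*x.
Then u(x)^2 = 9*x**4 and u'(x)^2 = 36*x**2.
Integrate each monomial from 0 to 5 using ∫_0^5 c·x^n dx = c·5^(n+1)/(n+1):
  ∫_0^5 u(x)^2 dx = ∫_0^5 (9*x^4) dx. Term by term:
    ∫_0^5 9*x^4 dx = 5625.
  ∫_0^5 u'(x)^2 dx = ∫_0^5 (36*x^2) dx. Term by term:
    ∫_0^5 36*x^2 dx = 1500.
Adding: ||u||_{H^1}^2 = 5625 + 1500 = 7125.


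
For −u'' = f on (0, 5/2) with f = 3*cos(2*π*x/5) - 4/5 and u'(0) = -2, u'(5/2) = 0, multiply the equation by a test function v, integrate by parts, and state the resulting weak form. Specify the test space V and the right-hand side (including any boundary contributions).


V = H^1(0, 5/2) (v unrestricted at boundary; u is determined up to an additive constant); weak form: ∫_0^5/2 u'v' dx = ∫_0^5/2 (3*cos(2*π*x/5) - 4/5) v dx + 2·v(0) for all v ∈ V.

Multiply both sides by a test function v and integrate from 0 to 5/2:
  ∫_0^5/2 −u''(x) v(x) dx = ∫_0^5/2 f(x) v(x) dx.
Integrate the LHS by parts once:
  ∫_0^5/2 −u'' v dx = −[u'(x) v(x)]_0^5/2 + ∫_0^5/2 u'(x) v'(x) dx.
Thus ∫_0^5/2 u'(x) v'(x) dx = ∫_0^5/2 f(x) v(x) dx + [u'(x) v(x)]_0^5/2.
Choose V so that boundary terms are either known or forced to vanish.
u has inhomogeneous Neumann u'(0) = -2, u'(5/2) = 0. [u' v]_0^5/2 = (0)·v(5/2) − (-2)·v(0) = 2·v(0). Take V = H^1(0, 5/2); boundary term becomes part of RHS.
Weak formulation: find u (satisfying any essential BC) such that ∫_0^5/2 u'(x) v'(x) dx = ∫_0^5/2 f v dx + 2·v(0) for all v ∈ V (Neumann data are natural BCs: they enter the RHS as boundary terms).
Substituting f(x) = 3*cos(2*π*x/5) - 4/5, the right-hand side is ∫_0^5/2 (3*cos(2*π*x/5) - 4/5) v dx + 2·v(0).
Compatibility check (pure Neumann): taking v ≡ 1 ∈ V gives 0 = ∫_0^5/2 f dx + (0) − (-2), i.e. ∫_0^5/2 f dx must equal u'(0) − u'(5/2) = -2. Indeed ∫_0^5/2 (3*cos(2*π*x/5) - 4/5) dx = -2, so the data are compatible. The solution is then unique only up to an additive constant (fix it e.g. by requiring ∫_0^5/2 u dx = 0).


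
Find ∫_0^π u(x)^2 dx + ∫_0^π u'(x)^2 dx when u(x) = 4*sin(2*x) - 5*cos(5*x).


||u||_{H^1(0,π)}^2 = 4160/21 + 365*π

u'(x) = 25*sin(5*x) + 8*cos(2*x).
Expand u² and (u')² and integrate term by term on (0, π), using: for integers n ≥ 1, ∫_0^π sin²(nx) dx = ∫_0^π cos²(nx) dx = π/2; for n ≠ n', ∫_0^π sin(nx)sin(n'x) dx = ∫_0^π cos(nx)cos(n'x) dx = 0; and by product-to-sum, ∫_0^π sin(nx)cos(n'x) dx = ½∫_0^π [sin((n+n')x) + sin((n−n')x)] dx, which is 0 when n+n' is even and 2n/(n²−n'²) when n+n' is odd (it need not vanish on (0, π)).
  u² squared terms: (-5)²·∫cos(5x)² dx = 25·π/2 = 25*π/2;  (4)²·∫sin(2x)² dx = 16·π/2 = 8*π.
  u² cross terms: 2·(-5)·(4)·∫cos(5x)·sin(2x) dx = -40·(-4/21) = 160/21.
  So ∫_0^π u² dx = 25*π/2 + 8*π + 160/21 = 160/21 + 41*π/2.
  (u')² squared terms: (8)²·∫cos(2x)² dx = 64·π/2 = 32*π;  (25)²·∫sin(5x)² dx = 625·π/2 = 625*π/2.
  (u')² cross terms: 2·(8)·(25)·∫cos(2x)·sin(5x) dx = 400·(10/21) = 4000/21.
  So ∫_0^π (u')² dx = 32*π + 625*π/2 + 4000/21 = 4000/21 + 689*π/2.
||u||_{H^1}^2 = (160/21 + 41*π/2) + (4000/21 + 689*π/2) = 4160/21 + 365*π.


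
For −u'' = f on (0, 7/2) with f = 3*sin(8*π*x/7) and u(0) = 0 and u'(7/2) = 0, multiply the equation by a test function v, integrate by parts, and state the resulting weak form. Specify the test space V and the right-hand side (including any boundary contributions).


V = {v ∈ H^1(0, 7/2) : v(0) = 0} (test functions vanish at x = 0 where u is specified); weak form: ∫_0^7/2 u'v' dx = ∫_0^7/2 (3*sin(8*π*x/7)) v dx for all v ∈ V.

Multiply both sides by a test function v and integrate from 0 to 7/2:
  ∫_0^7/2 −u''(x) v(x) dx = ∫_0^7/2 f(x) v(x) dx.
Integrate the LHS by parts once:
  ∫_0^7/2 −u'' v dx = −[u'(x) v(x)]_0^7/2 + ∫_0^7/2 u'(x) v'(x) dx.
Thus ∫_0^7/2 u'(x) v'(x) dx = ∫_0^7/2 f(x) v(x) dx + [u'(x) v(x)]_0^7/2.
Choose V so that boundary terms are either known or forced to vanish.
Mixed BC: u(0) = 0 (Dirichlet) and u'(7/2) = 0 (Neumann). Define V = {v ∈ H^1(0, 7/2) : v(0) = 0}. Then [u' v]_0^7/2 = u'(7/2)·v(7/2) − u'(0)·0 = 0.
Weak formulation: find u (satisfying any essential BC) such that ∫_0^7/2 u'(x) v'(x) dx = ∫_0^7/2 f v dx for all v ∈ V (Dirichlet at 0 absorbed into V; the Neumann datum at x = 7/2 is zero, so no boundary term remains).
Substituting f(x) = 3*sin(8*π*x/7), the right-hand side is ∫_0^7/2 (3*sin(8*π*x/7)) v dx.


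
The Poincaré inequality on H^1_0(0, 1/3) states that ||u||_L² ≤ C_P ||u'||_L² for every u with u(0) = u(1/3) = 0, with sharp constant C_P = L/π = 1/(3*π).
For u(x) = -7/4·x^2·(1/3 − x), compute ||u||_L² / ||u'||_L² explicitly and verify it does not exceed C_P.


||u||_L² / ||u'||_L² = sqrt(14)/42 < C_P = 1/(3*π).

u(x) = -7/4·x^2·(1/3 − x), so u'(x) = 7*x*(9*x - 2)/12.
u(x) = -7/4·x^2·(1/3 − x) vanishes at x = 0 and x = 1/3, so u ∈ H^1_0(0, 1/3). Differentiate via the product rule and integrate the resulting polynomials term by term.
  ∫_0^1/3 u² dx = ∫_0^1/3 (49*x^6/16 - 49*x^5/24 + 49*x^4/144) dx. Term by term:
    ∫_0^1/3 49*x^6/16 dx = 7/34992;  ∫_0^1/3 -49*x^5/24 dx = -49/104976;  ∫_0^1/3 49*x^4/144 dx = 49/174960.
  Sum: 7/34992 − 49/104976 + 49/174960 = 7/524880.
  ∫_0^1/3 (u')² dx = ∫_0^1/3 (441*x^4/16 - 49*x^3/4 + 49*x^2/36) dx. Term by term:
    ∫_0^1/3 441*x^4/16 dx = 49/2160;  ∫_0^1/3 -49*x^3/4 dx = -49/1296;  ∫_0^1/3 49*x^2/36 dx = 49/2916.
  Sum: 49/2160 − 49/1296 + 49/2916 = 49/29160.
∫_0^1/3 u² dx = 7/524880, so ||u||_L² = sqrt(35)/1620.
∫_0^1/3 (u')² dx = 49/29160, so ||u'||_L² = 7*sqrt(10)/540.
Ratio ||u||_L² / ||u'||_L² = sqrt(14)/42.
Sharp Poincaré constant on H^1_0(0, 1/3) is C_P = L/π = 1/(3*π), achieved by sin(3*π·x).
A polynomial bump cannot attain the sharp Poincaré constant (only the first sine eigenfunction does), so the ratio is strictly less than C_P, consistent with ||u||_L² ≤ C_P ||u'||_L².


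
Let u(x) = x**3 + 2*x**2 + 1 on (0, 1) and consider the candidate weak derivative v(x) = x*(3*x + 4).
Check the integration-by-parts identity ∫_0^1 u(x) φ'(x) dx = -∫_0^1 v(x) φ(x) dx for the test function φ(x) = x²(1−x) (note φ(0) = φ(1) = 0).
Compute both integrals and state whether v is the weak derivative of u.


LHS = -3/10, RHS = -3/10. Yes, v = u' weakly.

u(x) = x**3 + 2*x**2 + 1, classical derivative u'(x) = 3*x**2 + 4*x.
φ(x) = x²(1−x), so φ'(x) = x*(2 - 3*x).
Note φ(0) = φ(1) = 0, so the boundary term u·φ vanishes.
LHS = ∫_0^1 u(x) φ'(x) dx = ∫_0^1 (-3*x^5 - 4*x^4 + 4*x^3 - 3*x^2 + 2*x) dx. Term by term:
  ∫_0^1 -3*x^5 dx = -1/2;  ∫_0^1 -4*x^4 dx = -4/5;  ∫_0^1 4*x^3 dx = 1;
  ∫_0^1 -3*x^2 dx = -1;  ∫_0^1 2*x dx = 1.
Sum: -1/2 − 4/5 + 1 − 1 + 1 = -3/10.
So LHS = -3/10.
∫_0^1 v(x) φ(x) dx = ∫_0^1 (-3*x^5 - x^4 + 4*x^3) dx. Term by term:
  ∫_0^1 -3*x^5 dx = -1/2;  ∫_0^1 -x^4 dx = -1/5;  ∫_0^1 4*x^3 dx = 1.
Sum: -1/2 − 1/5 + 1 = 3/10.
So RHS = -∫_0^1 v(x) φ(x) dx = -3/10.
LHS = RHS, so the identity holds for this test φ.
Moreover u is smooth here and v(x) = u'(x) = 3*x**2 + 4*x pointwise, so the identity holds for every test function. Hence v is the weak derivative of u.


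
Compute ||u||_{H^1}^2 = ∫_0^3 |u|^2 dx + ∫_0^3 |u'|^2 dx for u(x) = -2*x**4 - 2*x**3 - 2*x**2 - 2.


||u||_{H^1}^2 = 2047317/35

The H^1 norm (squared) on an interval (0, L) is
  ||u||_{H^1}^2 = ∫_0^L u(x)^2 dx + ∫_0^L u'(x)^2 dx.
Compute u'(x) = -8*x**3 - 6*x**2 - 4*x.
Then u(x)^2 = 4*x**8 + 8*x**7 + 12*x**6 + 8*x**5 + 12*x**4 + 8*x**3 + 8*x**2 + 4 and u'(x)^2 = 64*x**6 + 96*x**5 + 100*x**4 + 48*x**3 + 16*x**2.
Integrate each monomial from 0 to 3 using ∫_0^3 c·x^n dx = c·3^(n+1)/(n+1):
  ∫_0^3 u(x)^2 dx = ∫_0^3 (4*x^8 + 8*x^7 + 12*x^6 + 8*x^5 + 12*x^4 + 8*x^3 + 8*x^2 + 4) dx. Term by term:
    ∫_0^3 4*x^8 dx = 8748;  ∫_0^3 8*x^7 dx = 6561;  ∫_0^3 12*x^6 dx = 26244/7;
    ∫_0^3 8*x^5 dx = 972;  ∫_0^3 12*x^4 dx = 2916/5;  ∫_0^3 8*x^3 dx = 162;
    ∫_0^3 8*x^2 dx = 72;  ∫_0^3 4 dx = 12.
  Sum: 8748 + 6561 + 26244/7 + 972 + 2916/5 + 162 + 72 + 12 = 730077/35.
  ∫_0^3 u'(x)^2 dx = ∫_0^3 (64*x^6 + 96*x^5 + 100*x^4 + 48*x^3 + 16*x^2) dx. Term by term:
    ∫_0^3 64*x^6 dx = 139968/7;  ∫_0^3 96*x^5 dx = 11664;  ∫_0^3 100*x^4 dx = 4860;
    ∫_0^3 48*x^3 dx = 972;  ∫_0^3 16*x^2 dx = 144.
  Sum: 139968/7 + 11664 + 4860 + 972 + 144 = 263448/7.
Adding: ||u||_{H^1}^2 = 730077/35 + 263448/7 = 2047317/35.


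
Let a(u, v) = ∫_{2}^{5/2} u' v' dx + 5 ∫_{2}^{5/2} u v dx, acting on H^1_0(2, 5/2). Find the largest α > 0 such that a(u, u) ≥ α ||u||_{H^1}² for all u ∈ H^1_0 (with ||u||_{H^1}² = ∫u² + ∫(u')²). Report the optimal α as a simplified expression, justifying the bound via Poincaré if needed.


α = 1

Coercivity of a(·,·) on H^1_0(2, 5/2) means a(u, u) ≥ α ||u||_{H^1}² for every u ∈ H^1_0.
The interval has length L = 1/2, and Poincaré/coercivity depend only on L. Here a(u, u) = ∫(u')² + (5)·∫u².
Here c = 5 ≥ 1, so a(u,u) = ∫(u')² + c∫u² ≥ ∫(u')² + ∫u² = ||u||_{H^1}², i.e. α = 1 works. No larger α is possible: a(u,u) ≥ α||u||_{H^1}² means (1−α)∫(u')² ≥ (α−c)∫u², and for the modes u_n = sin(nπ(x−x₀)/L) (x₀ the left endpoint) one has ∫u_n²/∫(u_n')² = (L/(nπ))² → 0, so a(u_n,u_n)/||u_n||_{H^1}² → 1. Hence the optimal constant is α = 1.
Therefore α = 1.


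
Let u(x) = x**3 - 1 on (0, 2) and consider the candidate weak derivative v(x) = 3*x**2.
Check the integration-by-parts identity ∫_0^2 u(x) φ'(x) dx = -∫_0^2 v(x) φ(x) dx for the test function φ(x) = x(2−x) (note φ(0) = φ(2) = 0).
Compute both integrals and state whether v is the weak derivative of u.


LHS = -24/5, RHS = -24/5. Yes, v = u' weakly.

u(x) = x**3 - 1, classical derivative u'(x) = 3*x**2.
φ(x) = x(2−x), so φ'(x) = 2 - 2*x.
Note φ(0) = φ(2) = 0, so the boundary term u·φ vanishes.
LHS = ∫_0^2 u(x) φ'(x) dx = ∫_0^2 (-2*x^4 + 2*x^3 + 2*x - 2) dx. Term by term:
  ∫_0^2 -2*x^4 dx = -64/5;  ∫_0^2 2*x^3 dx = 8;  ∫_0^2 2*x dx = 4;
  ∫_0^2 -2 dx = -4.
Sum: -64/5 + 8 + 4 − 4 = -24/5.
So LHS = -24/5.
∫_0^2 v(x) φ(x) dx = ∫_0^2 (-3*x^4 + 6*x^3) dx. Term by term:
  ∫_0^2 -3*x^4 dx = -96/5;  ∫_0^2 6*x^3 dx = 24.
Sum: -96/5 + 24 = 24/5.
So RHS = -∫_0^2 v(x) φ(x) dx = -24/5.
LHS = RHS, so the identity holds for this test φ.
Moreover u is smooth here and v(x) = u'(x) = 3*x**2 pointwise, so the identity holds for every test function. Hence v is the weak derivative of u.


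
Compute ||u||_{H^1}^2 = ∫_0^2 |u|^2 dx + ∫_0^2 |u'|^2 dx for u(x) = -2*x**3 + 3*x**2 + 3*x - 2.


||u||_{H^1}^2 = 1342/35

The H^1 norm (squared) on an interval (0, L) is
  ||u||_{H^1}^2 = ∫_0^L u(x)^2 dx + ∫_0^L u'(x)^2 dx.
Compute u'(x) = -6*x**2 + 6*x + 3.
Then u(x)^2 = 4*x**6 - 12*x**5 - 3*x**4 + 26*x**3 - 3*x**2 - 12*x + 4 and u'(x)^2 = 36*x**4 - 72*x**3 + 36*x + 9.
Integrate each monomial from 0 to 2 using ∫_0^2 c·x^n dx = c·2^(n+1)/(n+1):
  ∫_0^2 u(x)^2 dx = ∫_0^2 (4*x^6 - 12*x^5 - 3*x^4 + 26*x^3 - 3*x^2 - 12*x + 4) dx. Term by term:
    ∫_0^2 4*x^6 dx = 512/7;  ∫_0^2 -12*x^5 dx = -128;  ∫_0^2 -3*x^4 dx = -96/5;
    ∫_0^2 26*x^3 dx = 104;  ∫_0^2 -3*x^2 dx = -8;  ∫_0^2 -12*x dx = -24;
    ∫_0^2 4 dx = 8.
  Sum: 512/7 − 128 − 96/5 + 104 − 8 − 24 + 8 = 208/35.
  ∫_0^2 u'(x)^2 dx = ∫_0^2 (36*x^4 - 72*x^3 + 36*x + 9) dx. Term by term:
    ∫_0^2 36*x^4 dx = 1152/5;  ∫_0^2 -72*x^3 dx = -288;  ∫_0^2 36*x dx = 72;
    ∫_0^2 9 dx = 18.
  Sum: 1152/5 − 288 + 72 + 18 = 162/5.
Adding: ||u||_{H^1}^2 = 208/35 + 162/5 = 1342/35.


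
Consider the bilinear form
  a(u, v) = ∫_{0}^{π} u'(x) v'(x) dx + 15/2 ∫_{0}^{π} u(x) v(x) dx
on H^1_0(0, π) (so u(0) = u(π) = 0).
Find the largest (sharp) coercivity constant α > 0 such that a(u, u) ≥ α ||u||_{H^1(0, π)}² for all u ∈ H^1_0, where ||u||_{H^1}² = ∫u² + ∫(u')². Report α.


α = 1

Coercivity of a(·,·) on H^1_0(0, π) means a(u, u) ≥ α ||u||_{H^1}² for every u ∈ H^1_0.
The interval has length L = π, and Poincaré/coercivity depend only on L. Here a(u, u) = ∫(u')² + (15/2)·∫u².
Here c = 15/2 ≥ 1, so a(u,u) = ∫(u')² + c∫u² ≥ ∫(u')² + ∫u² = ||u||_{H^1}², i.e. α = 1 works. No larger α is possible: a(u,u) ≥ α||u||_{H^1}² means (1−α)∫(u')² ≥ (α−c)∫u², and for the modes u_n = sin(nπ(x−x₀)/L) (x₀ the left endpoint) one has ∫u_n²/∫(u_n')² = (L/(nπ))² → 0, so a(u_n,u_n)/||u_n||_{H^1}² → 1. Hence the optimal constant is α = 1.
Therefore α = 1.


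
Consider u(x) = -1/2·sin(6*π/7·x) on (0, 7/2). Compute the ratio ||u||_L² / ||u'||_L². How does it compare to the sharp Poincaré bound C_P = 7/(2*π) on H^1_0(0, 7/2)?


||u||_L² / ||u'||_L² = 7/(6*π) < C_P = 7/(2*π).

u(x) = -1/2·sin(6*π/7·x), so u'(x) = -3*π*cos(6*π*x/7)/7.
Writing u(x) = A·sin(kπx/L) with A = -1/2 and k = 3, use ∫_0^L sin²(kπx/L) dx = L/2 and ∫_0^L cos²(kπx/L) dx = L/2.
u² = 1/4·sin²(6*π/7·x) and (u')² = 9*π^2/49·cos²(6*π/7·x), and each of sin², cos² integrates to L/2 = 7/4 over (0, 7/2).
∫_0^7/2 u² dx = 7/16, so ||u||_L² = sqrt(7)/4.
∫_0^7/2 (u')² dx = 9*π^2/28, so ||u'||_L² = 3*sqrt(7)*π/14.
Ratio ||u||_L² / ||u'||_L² = 7/(6*π).
Sharp Poincaré constant on H^1_0(0, 7/2) is C_P = L/π = 7/(2*π), achieved by sin(2*π/7·x).
This is the k = 3 harmonic; the ratio L/(kπ) is strictly less than C_P = L/π, consistent with the sharp inequality ||u||_L² ≤ C_P ||u'||_L².


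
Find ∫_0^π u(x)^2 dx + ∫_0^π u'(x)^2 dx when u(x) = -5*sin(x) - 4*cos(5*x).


||u||_{H^1(0,π)}^2 = 233*π

u'(x) = 20*sin(5*x) - 5*cos(x).
Expand u² and (u')² and integrate term by term on (0, π), using: for integers n ≥ 1, ∫_0^π sin²(nx) dx = ∫_0^π cos²(nx) dx = π/2; for n ≠ n', ∫_0^π sin(nx)sin(n'x) dx = ∫_0^π cos(nx)cos(n'x) dx = 0; and by product-to-sum, ∫_0^π sin(nx)cos(n'x) dx = ½∫_0^π [sin((n+n')x) + sin((n−n')x)] dx, which is 0 when n+n' is even and 2n/(n²−n'²) when n+n' is odd (it need not vanish on (0, π)).
  u² squared terms: (-5)²·∫sin(x)² dx = 25·π/2 = 25*π/2;  (-4)²·∫cos(5x)² dx = 16·π/2 = 8*π.
  u² cross terms: 2·(-5)·(-4)·∫sin(x)·cos(5x) dx = 40·(0) = 0.
  So ∫_0^π u² dx = 25*π/2 + 8*π + 0 = 41*π/2.
  (u')² squared terms: (-5)²·∫cos(x)² dx = 25·π/2 = 25*π/2;  (20)²·∫sin(5x)² dx = 400·π/2 = 200*π.
  (u')² cross terms: 2·(-5)·(20)·∫cos(x)·sin(5x) dx = -200·(0) = 0.
  So ∫_0^π (u')² dx = 25*π/2 + 200*π + 0 = 425*π/2.
||u||_{H^1}^2 = (41*π/2) + (425*π/2) = 233*π.


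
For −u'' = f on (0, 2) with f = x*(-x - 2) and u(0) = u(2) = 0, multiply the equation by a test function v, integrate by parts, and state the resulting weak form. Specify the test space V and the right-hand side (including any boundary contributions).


V = H^1_0(0, 2) (so v(0) = v(2) = 0); weak form: ∫_0^2 u'v' dx = ∫_0^2 (x*(-x - 2)) v dx for all v ∈ V.

Multiply both sides by a test function v and integrate from 0 to 2:
  ∫_0^2 −u''(x) v(x) dx = ∫_0^2 f(x) v(x) dx.
Integrate the LHS by parts once:
  ∫_0^2 −u'' v dx = −[u'(x) v(x)]_0^2 + ∫_0^2 u'(x) v'(x) dx.
Thus ∫_0^2 u'(x) v'(x) dx = ∫_0^2 f(x) v(x) dx + [u'(x) v(x)]_0^2.
Choose V so that boundary terms are either known or forced to vanish.
u is Dirichlet: u(0) = u(2) = 0. Let V = H^1_0(0, 2); then v(0) = v(2) = 0, and [u' v]_0^2 = 0.
Weak formulation: find u (satisfying any essential BC) such that ∫_0^2 u'(x) v'(x) dx = ∫_0^2 f v dx for all v ∈ V.
Substituting f(x) = x*(-x - 2), the right-hand side is ∫_0^2 (x*(-x - 2)) v dx.


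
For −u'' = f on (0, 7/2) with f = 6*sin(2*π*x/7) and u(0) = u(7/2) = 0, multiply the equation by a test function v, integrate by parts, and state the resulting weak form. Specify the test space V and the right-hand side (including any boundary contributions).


V = H^1_0(0, 7/2) (so v(0) = v(7/2) = 0); weak form: ∫_0^7/2 u'v' dx = ∫_0^7/2 (6*sin(2*π*x/7)) v dx for all v ∈ V.

Multiply both sides by a test function v and integrate from 0 to 7/2:
  ∫_0^7/2 −u''(x) v(x) dx = ∫_0^7/2 f(x) v(x) dx.
Integrate the LHS by parts once:
  ∫_0^7/2 −u'' v dx = −[u'(x) v(x)]_0^7/2 + ∫_0^7/2 u'(x) v'(x) dx.
Thus ∫_0^7/2 u'(x) v'(x) dx = ∫_0^7/2 f(x) v(x) dx + [u'(x) v(x)]_0^7/2.
Choose V so that boundary terms are either known or forced to vanish.
u is Dirichlet: u(0) = u(7/2) = 0. Let V = H^1_0(0, 7/2); then v(0) = v(7/2) = 0, and [u' v]_0^7/2 = 0.
Weak formulation: find u (satisfying any essential BC) such that ∫_0^7/2 u'(x) v'(x) dx = ∫_0^7/2 f v dx for all v ∈ V.
Substituting f(x) = 6*sin(2*π*x/7), the right-hand side is ∫_0^7/2 (6*sin(2*π*x/7)) v dx.


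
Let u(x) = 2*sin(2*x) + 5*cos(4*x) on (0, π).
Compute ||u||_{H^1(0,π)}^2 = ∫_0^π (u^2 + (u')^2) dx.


||u||_{H^1(0,π)}^2 = 445*π/2

u'(x) = -20*sin(4*x) + 4*cos(2*x).
Expand u² and (u')² and integrate term by term on (0, π), using: for integers n ≥ 1, ∫_0^π sin²(nx) dx = ∫_0^π cos²(nx) dx = π/2; for n ≠ n', ∫_0^π sin(nx)sin(n'x) dx = ∫_0^π cos(nx)cos(n'x) dx = 0; and by product-to-sum, ∫_0^π sin(nx)cos(n'x) dx = ½∫_0^π [sin((n+n')x) + sin((n−n')x)] dx, which is 0 when n+n' is even and 2n/(n²−n'²) when n+n' is odd (it need not vanish on (0, π)).
  u² squared terms: (2)²·∫sin(2x)² dx = 4·π/2 = 2*π;  (5)²·∫cos(4x)² dx = 25·π/2 = 25*π/2.
  u² cross terms: 2·(2)·(5)·∫sin(2x)·cos(4x) dx = 20·(0) = 0.
  So ∫_0^π u² dx = 2*π + 25*π/2 + 0 = 29*π/2.
  (u')² squared terms: (-20)²·∫sin(4x)² dx = 400·π/2 = 200*π;  (4)²·∫cos(2x)² dx = 16·π/2 = 8*π.
  (u')² cross terms: 2·(-20)·(4)·∫sin(4x)·cos(2x) dx = -160·(0) = 0.
  So ∫_0^π (u')² dx = 200*π + 8*π + 0 = 208*π.
||u||_{H^1}^2 = (29*π/2) + (208*π) = 445*π/2.


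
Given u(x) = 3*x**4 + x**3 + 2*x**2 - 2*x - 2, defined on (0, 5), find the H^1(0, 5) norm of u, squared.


||u||_{H^1}^2 = 354264335/84

The H^1 norm (squared) on an interval (0, L) is
  ||u||_{H^1}^2 = ∫_0^L u(x)^2 dx + ∫_0^L u'(x)^2 dx.
Compute u'(x) = 12*x**3 + 3*x**2 + 4*x - 2.
Then u(x)^2 = 9*x**8 + 6*x**7 + 13*x**6 - 8*x**5 - 12*x**4 - 12*x**3 - 4*x**2 + 8*x + 4 and u'(x)^2 = 144*x**6 + 72*x**5 + 105*x**4 - 24*x**3 + 4*x**2 - 16*x + 4.
Integrate each monomial from 0 to 5 using ∫_0^5 c·x^n dx = c·5^(n+1)/(n+1):
  ∫_0^5 u(x)^2 dx = ∫_0^5 (9*x^8 + 6*x^7 + 13*x^6 - 8*x^5 - 12*x^4 - 12*x^3 - 4*x^2 + 8*x + 4) dx. Term by term:
    ∫_0^5 9*x^8 dx = 1953125;  ∫_0^5 6*x^7 dx = 1171875/4;  ∫_0^5 13*x^6 dx = 1015625/7;
    ∫_0^5 -8*x^5 dx = -62500/3;  ∫_0^5 -12*x^4 dx = -7500;  ∫_0^5 -12*x^3 dx = -1875;
    ∫_0^5 -4*x^2 dx = -500/3;  ∫_0^5 8*x dx = 100;  ∫_0^5 4 dx = 20.
  Sum: 1953125 + 1171875/4 + 1015625/7 − 62500/3 − 7500 − 1875 − 500/3 + 100 + 20 = 66105985/28.
  ∫_0^5 u'(x)^2 dx = ∫_0^5 (144*x^6 + 72*x^5 + 105*x^4 - 24*x^3 + 4*x^2 - 16*x + 4) dx. Term by term:
    ∫_0^5 144*x^6 dx = 11250000/7;  ∫_0^5 72*x^5 dx = 187500;  ∫_0^5 105*x^4 dx = 65625;
    ∫_0^5 -24*x^3 dx = -3750;  ∫_0^5 4*x^2 dx = 500/3;  ∫_0^5 -16*x dx = -200;
    ∫_0^5 4 dx = 20.
  Sum: 11250000/7 + 187500 + 65625 − 3750 + 500/3 − 200 + 20 = 38986595/21.
Adding: ||u||_{H^1}^2 = 66105985/28 + 38986595/21 = 354264335/84.


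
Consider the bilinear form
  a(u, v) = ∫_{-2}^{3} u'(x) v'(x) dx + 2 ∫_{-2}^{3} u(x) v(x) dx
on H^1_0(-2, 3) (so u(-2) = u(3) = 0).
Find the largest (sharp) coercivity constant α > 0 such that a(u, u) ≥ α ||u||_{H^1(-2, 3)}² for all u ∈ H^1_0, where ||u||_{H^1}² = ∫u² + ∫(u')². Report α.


α = 1

Coercivity of a(·,·) on H^1_0(-2, 3) means a(u, u) ≥ α ||u||_{H^1}² for every u ∈ H^1_0.
The interval has length L = 5, and Poincaré/coercivity depend only on L. Here a(u, u) = ∫(u')² + (2)·∫u².
Here c = 2 ≥ 1, so a(u,u) = ∫(u')² + c∫u² ≥ ∫(u')² + ∫u² = ||u||_{H^1}², i.e. α = 1 works. No larger α is possible: a(u,u) ≥ α||u||_{H^1}² means (1−α)∫(u')² ≥ (α−c)∫u², and for the modes u_n = sin(nπ(x−x₀)/L) (x₀ the left endpoint) one has ∫u_n²/∫(u_n')² = (L/(nπ))² → 0, so a(u_n,u_n)/||u_n||_{H^1}² → 1. Hence the optimal constant is α = 1.
Therefore α = 1.


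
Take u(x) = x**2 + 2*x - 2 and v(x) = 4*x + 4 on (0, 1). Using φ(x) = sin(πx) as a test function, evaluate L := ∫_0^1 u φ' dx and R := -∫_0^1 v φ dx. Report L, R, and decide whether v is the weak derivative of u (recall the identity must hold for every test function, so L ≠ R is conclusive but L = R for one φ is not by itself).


LHS = -6/π, RHS = -12/π. No, v is not the weak derivative of u.

u(x) = x**2 + 2*x - 2, classical derivative u'(x) = 2*x + 2.
φ(x) = sin(πx), so φ'(x) = π*cos(π*x).
Note φ(0) = φ(1) = 0, so the boundary term u·φ vanishes.
LHS = ∫_0^1 u(x) φ'(x) dx = ∫_0^1 (π*x^2*cos(π*x) + 2*π*x*cos(π*x) - 2*π*cos(π*x)) dx. Term by term:
  ∫_0^1 -2*π*cos(π*x) dx = 0;  ∫_0^1 π*x^2*cos(π*x) dx = -2/π;  ∫_0^1 2*π*x*cos(π*x) dx = -4/π.
Sum: 0 − 2/π − 4/π = -6/π.
So LHS = -6/π.
∫_0^1 v(x) φ(x) dx = ∫_0^1 (4*x*sin(π*x) + 4*sin(π*x)) dx. Term by term:
  ∫_0^1 4*sin(π*x) dx = 8/π;  ∫_0^1 4*x*sin(π*x) dx = 4/π.
Sum: 8/π + 4/π = 12/π.
So RHS = -∫_0^1 v(x) φ(x) dx = -12/π.
LHS − RHS = 6/π ≠ 0, so the identity fails.
(For a valid weak derivative the identity must hold for EVERY test function, in particular this one. The failure shows v is NOT the weak derivative of u.)
Correct weak derivative would be u'(x) = 2*x + 2.


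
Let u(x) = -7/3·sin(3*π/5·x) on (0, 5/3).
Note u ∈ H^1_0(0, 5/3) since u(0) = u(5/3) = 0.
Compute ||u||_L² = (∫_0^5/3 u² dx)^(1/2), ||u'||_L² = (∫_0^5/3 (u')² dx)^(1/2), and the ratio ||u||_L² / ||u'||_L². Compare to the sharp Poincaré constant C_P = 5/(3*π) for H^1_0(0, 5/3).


||u||_L² / ||u'||_L² = 5/(3*π) = C_P.

u(x) = -7/3·sin(3*π/5·x), so u'(x) = -7*π*cos(3*π*x/5)/5.
Writing u(x) = A·sin(kπx/L) with A = -7/3 and k = 1, use ∫_0^L sin²(kπx/L) dx = L/2 and ∫_0^L cos²(kπx/L) dx = L/2.
u² = 49/9·sin²(3*π/5·x) and (u')² = 49*π^2/25·cos²(3*π/5·x), and each of sin², cos² integrates to L/2 = 5/6 over (0, 5/3).
∫_0^5/3 u² dx = 245/54, so ||u||_L² = 7*sqrt(30)/18.
∫_0^5/3 (u')² dx = 49*π^2/30, so ||u'||_L² = 7*sqrt(30)*π/30.
Ratio ||u||_L² / ||u'||_L² = 5/(3*π).
Sharp Poincaré constant on H^1_0(0, 5/3) is C_P = L/π = 5/(3*π), achieved by sin(3*π/5·x).
This is the k = 1 eigenfunction (up to amplitude), so the ratio equals the sharp Poincaré constant exactly.


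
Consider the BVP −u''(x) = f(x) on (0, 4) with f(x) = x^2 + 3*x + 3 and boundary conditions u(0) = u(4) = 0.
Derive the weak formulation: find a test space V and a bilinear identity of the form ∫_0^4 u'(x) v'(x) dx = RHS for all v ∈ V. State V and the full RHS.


V = H^1_0(0, 4) (so v(0) = v(4) = 0); weak form: ∫_0^4 u'v' dx = ∫_0^4 (x^2 + 3*x + 3) v dx for all v ∈ V.

Multiply both sides by a test function v and integrate from 0 to 4:
  ∫_0^4 −u''(x) v(x) dx = ∫_0^4 f(x) v(x) dx.
Integrate the LHS by parts once:
  ∫_0^4 −u'' v dx = −[u'(x) v(x)]_0^4 + ∫_0^4 u'(x) v'(x) dx.
Thus ∫_0^4 u'(x) v'(x) dx = ∫_0^4 f(x) v(x) dx + [u'(x) v(x)]_0^4.
Choose V so that boundary terms are either known or forced to vanish.
u is Dirichlet: u(0) = u(4) = 0. Let V = H^1_0(0, 4); then v(0) = v(4) = 0, and [u' v]_0^4 = 0.
Weak formulation: find u (satisfying any essential BC) such that ∫_0^4 u'(x) v'(x) dx = ∫_0^4 f v dx for all v ∈ V.
Substituting f(x) = x^2 + 3*x + 3, the right-hand side is ∫_0^4 (x^2 + 3*x + 3) v dx.


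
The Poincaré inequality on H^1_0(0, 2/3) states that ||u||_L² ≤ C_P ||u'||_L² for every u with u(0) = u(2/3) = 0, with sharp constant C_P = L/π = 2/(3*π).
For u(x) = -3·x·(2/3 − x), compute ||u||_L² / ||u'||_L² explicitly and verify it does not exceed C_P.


||u||_L² / ||u'||_L² = sqrt(10)/15 < C_P = 2/(3*π).

u(x) = -3·x·(2/3 − x), so u'(x) = 6*x - 2.
u(x) = -3·x·(2/3 − x) vanishes at x = 0 and x = 2/3, so u ∈ H^1_0(0, 2/3). Differentiate via the product rule and integrate the resulting polynomials term by term.
  ∫_0^2/3 u² dx = ∫_0^2/3 (9*x^4 - 12*x^3 + 4*x^2) dx. Term by term:
    ∫_0^2/3 9*x^4 dx = 32/135;  ∫_0^2/3 -12*x^3 dx = -16/27;  ∫_0^2/3 4*x^2 dx = 32/81.
  Sum: 32/135 − 16/27 + 32/81 = 16/405.
  ∫_0^2/3 (u')² dx = ∫_0^2/3 (36*x^2 - 24*x + 4) dx. Term by term:
    ∫_0^2/3 36*x^2 dx = 32/9;  ∫_0^2/3 -24*x dx = -16/3;  ∫_0^2/3 4 dx = 8/3.
  Sum: 32/9 − 16/3 + 8/3 = 8/9.
∫_0^2/3 u² dx = 16/405, so ||u||_L² = 4*sqrt(5)/45.
∫_0^2/3 (u')² dx = 8/9, so ||u'||_L² = 2*sqrt(2)/3.
Ratio ||u||_L² / ||u'||_L² = sqrt(10)/15.
Sharp Poincaré constant on H^1_0(0, 2/3) is C_P = L/π = 2/(3*π), achieved by sin(3*π/2·x).
A polynomial bump cannot attain the sharp Poincaré constant (only the first sine eigenfunction does), so the ratio is strictly less than C_P, consistent with ||u||_L² ≤ C_P ||u'||_L².


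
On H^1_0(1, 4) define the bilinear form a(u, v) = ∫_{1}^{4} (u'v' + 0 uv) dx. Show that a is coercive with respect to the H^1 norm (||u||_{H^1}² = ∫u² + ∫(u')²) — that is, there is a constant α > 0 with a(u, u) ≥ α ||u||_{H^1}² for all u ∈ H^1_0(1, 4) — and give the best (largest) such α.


α = π^2/(9 + π^2)

Coercivity of a(·,·) on H^1_0(1, 4) means a(u, u) ≥ α ||u||_{H^1}² for every u ∈ H^1_0.
The interval has length L = 3, and Poincaré/coercivity depend only on L. Here a(u, u) = ∫(u')² + (0)·∫u².
Here c = 0, so a(u,u) = ∫(u')² alone. The condition a(u,u) ≥ α||u||_{H^1}² reads (1−α)∫(u')² ≥ (α−c)∫u². Any admissible α is ≤ 1 (rapidly oscillating u have ∫u²/∫(u')² → 0), and α = 1 would force 0 ≥ (1−c)∫u², impossible since c < 1; so 1−α > 0. By the sharp Poincaré inequality on H^1_0 of an interval of length L, ∫(u')² ≥ (π/L)²∫u² with equality for the first sine mode sin(π(x−x₀)/L) (x₀ the left endpoint), so the inequality holds for all u iff (1−α)(π/L)² ≥ α − c, i.e. α ≤ ((π/L)² + c)/((π/L)² + 1) = (1 + c(L/π)²)/(1 + (L/π)²). (Direct route, valid since c ≤ 0: Poincaré gives c∫u² ≥ c(L/π)²∫(u')², so a(u,u) ≥ (1 + c(L/π)²)∫(u')², while ||u||_{H^1}² ≤ (1 + (L/π)²)∫(u')²; dividing yields the same α.) With (π/L)² = π^2/9 and c = 0, the largest admissible constant is α = ((π/L)² + c)/((π/L)² + 1).
Simplifying, α = π^2/(9 + π^2).


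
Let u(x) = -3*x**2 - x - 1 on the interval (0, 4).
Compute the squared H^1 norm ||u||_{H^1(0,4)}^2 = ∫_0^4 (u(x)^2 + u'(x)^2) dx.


||u||_{H^1}^2 = 48968/15

The H^1 norm (squared) on an interval (0, L) is
  ||u||_{H^1}^2 = ∫_0^L u(x)^2 dx + ∫_0^L u'(x)^2 dx.
Compute u'(x) = -6*x - 1.
Then u(x)^2 = 9*x**4 + 6*x**3 + 7*x**2 + 2*x + 1 and u'(x)^2 = 36*x**2 + 12*x + 1.
Integrate each monomial from 0 to 4 using ∫_0^4 c·x^n dx = c·4^(n+1)/(n+1):
  ∫_0^4 u(x)^2 dx = ∫_0^4 (9*x^4 + 6*x^3 + 7*x^2 + 2*x + 1) dx. Term by term:
    ∫_0^4 9*x^4 dx = 9216/5;  ∫_0^4 6*x^3 dx = 384;  ∫_0^4 7*x^2 dx = 448/3;
    ∫_0^4 2*x dx = 16;  ∫_0^4 1 dx = 4.
  Sum: 9216/5 + 384 + 448/3 + 16 + 4 = 35948/15.
  ∫_0^4 u'(x)^2 dx = ∫_0^4 (36*x^2 + 12*x + 1) dx. Term by term:
    ∫_0^4 36*x^2 dx = 768;  ∫_0^4 12*x dx = 96;  ∫_0^4 1 dx = 4.
  Sum: 768 + 96 + 4 = 868.
Adding: ||u||_{H^1}^2 = 35948/15 + 868 = 48968/15.


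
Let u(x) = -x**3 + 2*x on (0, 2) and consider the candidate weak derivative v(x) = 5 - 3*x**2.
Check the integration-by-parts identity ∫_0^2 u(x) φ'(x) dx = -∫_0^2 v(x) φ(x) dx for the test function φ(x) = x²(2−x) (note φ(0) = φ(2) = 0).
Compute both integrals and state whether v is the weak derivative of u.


LHS = 56/15, RHS = -4/15. No, v is not the weak derivative of u.

u(x) = -x**3 + 2*x, classical derivative u'(x) = 2 - 3*x**2.
φ(x) = x²(2−x), so φ'(x) = x*(4 - 3*x).
Note φ(0) = φ(2) = 0, so the boundary term u·φ vanishes.
LHS = ∫_0^2 u(x) φ'(x) dx = ∫_0^2 (3*x^5 - 4*x^4 - 6*x^3 + 8*x^2) dx. Term by term:
  ∫_0^2 3*x^5 dx = 32;  ∫_0^2 -4*x^4 dx = -128/5;  ∫_0^2 -6*x^3 dx = -24;
  ∫_0^2 8*x^2 dx = 64/3.
Sum: 32 − 128/5 − 24 + 64/3 = 56/15.
So LHS = 56/15.
∫_0^2 v(x) φ(x) dx = ∫_0^2 (3*x^5 - 6*x^4 - 5*x^3 + 10*x^2) dx. Term by term:
  ∫_0^2 3*x^5 dx = 32;  ∫_0^2 -6*x^4 dx = -192/5;  ∫_0^2 -5*x^3 dx = -20;
  ∫_0^2 10*x^2 dx = 80/3.
Sum: 32 − 192/5 − 20 + 80/3 = 4/15.
So RHS = -∫_0^2 v(x) φ(x) dx = -4/15.
LHS − RHS = 4 ≠ 0, so the identity fails.
(For a valid weak derivative the identity must hold for EVERY test function, in particular this one. The failure shows v is NOT the weak derivative of u.)
Correct weak derivative would be u'(x) = 2 - 3*x**2.


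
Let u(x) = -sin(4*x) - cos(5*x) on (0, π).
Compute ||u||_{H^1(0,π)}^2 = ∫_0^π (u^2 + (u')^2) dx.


||u||_{H^1(0,π)}^2 = -416/9 + 43*π/2

u'(x) = 5*sin(5*x) - 4*cos(4*x).
Expand u² and (u')² and integrate term by term on (0, π), using: for integers n ≥ 1, ∫_0^π sin²(nx) dx = ∫_0^π cos²(nx) dx = π/2; for n ≠ n', ∫_0^π sin(nx)sin(n'x) dx = ∫_0^π cos(nx)cos(n'x) dx = 0; and by product-to-sum, ∫_0^π sin(nx)cos(n'x) dx = ½∫_0^π [sin((n+n')x) + sin((n−n')x)] dx, which is 0 when n+n' is even and 2n/(n²−n'²) when n+n' is odd (it need not vanish on (0, π)).
  u² squared terms: (-1)²·∫cos(5x)² dx = 1·π/2 = π/2;  (-1)²·∫sin(4x)² dx = 1·π/2 = π/2.
  u² cross terms: 2·(-1)·(-1)·∫cos(5x)·sin(4x) dx = 2·(-8/9) = -16/9.
  So ∫_0^π u² dx = π/2 + π/2 − 16/9 = -16/9 + π.
  (u')² squared terms: (-4)²·∫cos(4x)² dx = 16·π/2 = 8*π;  (5)²·∫sin(5x)² dx = 25·π/2 = 25*π/2.
  (u')² cross terms: 2·(-4)·(5)·∫cos(4x)·sin(5x) dx = -40·(10/9) = -400/9.
  So ∫_0^π (u')² dx = 8*π + 25*π/2 − 400/9 = -400/9 + 41*π/2.
||u||_{H^1}^2 = (-16/9 + π) + (-400/9 + 41*π/2) = -416/9 + 43*π/2.


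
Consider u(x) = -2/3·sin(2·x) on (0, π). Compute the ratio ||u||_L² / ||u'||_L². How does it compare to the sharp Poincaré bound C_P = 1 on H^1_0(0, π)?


||u||_L² / ||u'||_L² = 1/2 < C_P = 1.

u(x) = -2/3·sin(2·x), so u'(x) = -4*cos(2*x)/3.
Writing u(x) = A·sin(kπx/L) with A = -2/3 and k = 2, use ∫_0^L sin²(kπx/L) dx = L/2 and ∫_0^L cos²(kπx/L) dx = L/2.
u² = 4/9·sin²(2·x) and (u')² = 16/9·cos²(2·x), and each of sin², cos² integrates to L/2 = π/2 over (0, π).
∫_0^π u² dx = 2*π/9, so ||u||_L² = sqrt(2)*sqrt(π)/3.
∫_0^π (u')² dx = 8*π/9, so ||u'||_L² = 2*sqrt(2)*sqrt(π)/3.
Ratio ||u||_L² / ||u'||_L² = 1/2.
Sharp Poincaré constant on H^1_0(0, π) is C_P = L/π = 1, achieved by sin(x).
This is the k = 2 harmonic; the ratio L/(kπ) is strictly less than C_P = L/π, consistent with the sharp inequality ||u||_L² ≤ C_P ||u'||_L².


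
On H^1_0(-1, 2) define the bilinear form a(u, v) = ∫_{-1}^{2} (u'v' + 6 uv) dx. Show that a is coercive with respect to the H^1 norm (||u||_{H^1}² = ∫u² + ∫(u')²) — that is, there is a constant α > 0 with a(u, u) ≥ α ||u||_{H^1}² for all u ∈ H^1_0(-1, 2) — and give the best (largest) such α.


α = 1

Coercivity of a(·,·) on H^1_0(-1, 2) means a(u, u) ≥ α ||u||_{H^1}² for every u ∈ H^1_0.
The interval has length L = 3, and Poincaré/coercivity depend only on L. Here a(u, u) = ∫(u')² + (6)·∫u².
Here c = 6 ≥ 1, so a(u,u) = ∫(u')² + c∫u² ≥ ∫(u')² + ∫u² = ||u||_{H^1}², i.e. α = 1 works. No larger α is possible: a(u,u) ≥ α||u||_{H^1}² means (1−α)∫(u')² ≥ (α−c)∫u², and for the modes u_n = sin(nπ(x−x₀)/L) (x₀ the left endpoint) one has ∫u_n²/∫(u_n')² = (L/(nπ))² → 0, so a(u_n,u_n)/||u_n||_{H^1}² → 1. Hence the optimal constant is α = 1.
Therefore α = 1.


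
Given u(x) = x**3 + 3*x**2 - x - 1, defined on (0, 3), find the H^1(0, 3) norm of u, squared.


||u||_{H^1}^2 = 90021/35

The H^1 norm (squared) on an interval (0, L) is
  ||u||_{H^1}^2 = ∫_0^L u(x)^2 dx + ∫_0^L u'(x)^2 dx.
Compute u'(x) = 3*x**2 + 6*x - 1.
Then u(x)^2 = x**6 + 6*x**5 + 7*x**4 - 8*x**3 - 5*x**2 + 2*x + 1 and u'(x)^2 = 9*x**4 + 36*x**3 + 30*x**2 - 12*x + 1.
Integrate each monomial from 0 to 3 using ∫_0^3 c·x^n dx = c·3^(n+1)/(n+1):
  ∫_0^3 u(x)^2 dx = ∫_0^3 (x^6 + 6*x^5 + 7*x^4 - 8*x^3 - 5*x^2 + 2*x + 1) dx. Term by term:
    ∫_0^3 x^6 dx = 2187/7;  ∫_0^3 6*x^5 dx = 729;  ∫_0^3 7*x^4 dx = 1701/5;
    ∫_0^3 -8*x^3 dx = -162;  ∫_0^3 -5*x^2 dx = -45;  ∫_0^3 2*x dx = 9;
    ∫_0^3 1 dx = 3.
  Sum: 2187/7 + 729 + 1701/5 − 162 − 45 + 9 + 3 = 41532/35.
  ∫_0^3 u'(x)^2 dx = ∫_0^3 (9*x^4 + 36*x^3 + 30*x^2 - 12*x + 1) dx. Term by term:
    ∫_0^3 9*x^4 dx = 2187/5;  ∫_0^3 36*x^3 dx = 729;  ∫_0^3 30*x^2 dx = 270;
    ∫_0^3 -12*x dx = -54;  ∫_0^3 1 dx = 3.
  Sum: 2187/5 + 729 + 270 − 54 + 3 = 6927/5.
Adding: ||u||_{H^1}^2 = 41532/35 + 6927/5 = 90021/35.


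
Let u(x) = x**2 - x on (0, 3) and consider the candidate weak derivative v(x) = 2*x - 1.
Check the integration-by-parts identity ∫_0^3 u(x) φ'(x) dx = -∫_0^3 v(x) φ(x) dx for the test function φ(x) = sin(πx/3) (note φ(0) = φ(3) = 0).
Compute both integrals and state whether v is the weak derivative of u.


LHS = -12/π, RHS = -12/π. Yes, v = u' weakly.

u(x) = x**2 - x, classical derivative u'(x) = 2*x - 1.
φ(x) = sin(πx/3), so φ'(x) = π*cos(π*x/3)/3.
Note φ(0) = φ(3) = 0, so the boundary term u·φ vanishes.
LHS = ∫_0^3 u(x) φ'(x) dx = ∫_0^3 (π*x^2*cos(π*x/3)/3 - π*x*cos(π*x/3)/3) dx. Term by term:
  ∫_0^3 -π*x*cos(π*x/3)/3 dx = 6/π;  ∫_0^3 π*x^2*cos(π*x/3)/3 dx = -18/π.
Sum: 6/π − 18/π = -12/π.
So LHS = -12/π.
∫_0^3 v(x) φ(x) dx = ∫_0^3 (2*x*sin(π*x/3) - sin(π*x/3)) dx. Term by term:
  ∫_0^3 -sin(π*x/3) dx = -6/π;  ∫_0^3 2*x*sin(π*x/3) dx = 18/π.
Sum: -6/π + 18/π = 12/π.
So RHS = -∫_0^3 v(x) φ(x) dx = -12/π.
LHS = RHS, so the identity holds for this test φ.
Moreover u is smooth here and v(x) = u'(x) = 2*x - 1 pointwise, so the identity holds for every test function. Hence v is the weak derivative of u.


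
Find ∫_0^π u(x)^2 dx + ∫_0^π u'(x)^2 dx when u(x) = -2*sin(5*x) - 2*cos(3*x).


||u||_{H^1(0,π)}^2 = 72*π

u'(x) = 6*sin(3*x) - 10*cos(5*x).
Expand u² and (u')² and integrate term by term on (0, π), using: for integers n ≥ 1, ∫_0^π sin²(nx) dx = ∫_0^π cos²(nx) dx = π/2; for n ≠ n', ∫_0^π sin(nx)sin(n'x) dx = ∫_0^π cos(nx)cos(n'x) dx = 0; and by product-to-sum, ∫_0^π sin(nx)cos(n'x) dx = ½∫_0^π [sin((n+n')x) + sin((n−n')x)] dx, which is 0 when n+n' is even and 2n/(n²−n'²) when n+n' is odd (it need not vanish on (0, π)).
  u² squared terms: (-2)²·∫cos(3x)² dx = 4·π/2 = 2*π;  (-2)²·∫sin(5x)² dx = 4·π/2 = 2*π.
  u² cross terms: 2·(-2)·(-2)·∫cos(3x)·sin(5x) dx = 8·(0) = 0.
  So ∫_0^π u² dx = 2*π + 2*π + 0 = 4*π.
  (u')² squared terms: (-10)²·∫cos(5x)² dx = 100·π/2 = 50*π;  (6)²·∫sin(3x)² dx = 36·π/2 = 18*π.
  (u')² cross terms: 2·(-10)·(6)·∫cos(5x)·sin(3x) dx = -120·(0) = 0.
  So ∫_0^π (u')² dx = 50*π + 18*π + 0 = 68*π.
||u||_{H^1}^2 = (4*π) + (68*π) = 72*π.


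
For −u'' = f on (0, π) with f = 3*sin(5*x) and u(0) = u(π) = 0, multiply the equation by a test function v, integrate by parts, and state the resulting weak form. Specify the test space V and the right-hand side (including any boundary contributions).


V = H^1_0(0, π) (so v(0) = v(π) = 0); weak form: ∫_0^π u'v' dx = ∫_0^π (3*sin(5*x)) v dx for all v ∈ V.

Multiply both sides by a test function v and integrate from 0 to π:
  ∫_0^π −u''(x) v(x) dx = ∫_0^π f(x) v(x) dx.
Integrate the LHS by parts once:
  ∫_0^π −u'' v dx = −[u'(x) v(x)]_0^π + ∫_0^π u'(x) v'(x) dx.
Thus ∫_0^π u'(x) v'(x) dx = ∫_0^π f(x) v(x) dx + [u'(x) v(x)]_0^π.
Choose V so that boundary terms are either known or forced to vanish.
u is Dirichlet: u(0) = u(π) = 0. Let V = H^1_0(0, π); then v(0) = v(π) = 0, and [u' v]_0^π = 0.
Weak formulation: find u (satisfying any essential BC) such that ∫_0^π u'(x) v'(x) dx = ∫_0^π f v dx for all v ∈ V.
Substituting f(x) = 3*sin(5*x), the right-hand side is ∫_0^π (3*sin(5*x)) v dx.


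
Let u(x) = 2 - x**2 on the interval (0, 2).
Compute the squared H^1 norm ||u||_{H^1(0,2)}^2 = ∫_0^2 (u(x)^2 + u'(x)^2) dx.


||u||_{H^1}^2 = 72/5

The H^1 norm (squared) on an interval (0, L) is
  ||u||_{H^1}^2 = ∫_0^L u(x)^2 dx + ∫_0^L u'(x)^2 dx.
Compute u'(x) = -2*x.
Then u(x)^2 = x**4 - 4*x**2 + 4 and u'(x)^2 = 4*x**2.
Integrate each monomial from 0 to 2 using ∫_0^2 c·x^n dx = c·2^(n+1)/(n+1):
  ∫_0^2 u(x)^2 dx = ∫_0^2 (x^4 - 4*x^2 + 4) dx. Term by term:
    ∫_0^2 x^4 dx = 32/5;  ∫_0^2 -4*x^2 dx = -32/3;  ∫_0^2 4 dx = 8.
  Sum: 32/5 − 32/3 + 8 = 56/15.
  ∫_0^2 u'(x)^2 dx = ∫_0^2 (4*x^2) dx. Term by term:
    ∫_0^2 4*x^2 dx = 32/3.
Adding: ||u||_{H^1}^2 = 56/15 + 32/3 = 72/5.


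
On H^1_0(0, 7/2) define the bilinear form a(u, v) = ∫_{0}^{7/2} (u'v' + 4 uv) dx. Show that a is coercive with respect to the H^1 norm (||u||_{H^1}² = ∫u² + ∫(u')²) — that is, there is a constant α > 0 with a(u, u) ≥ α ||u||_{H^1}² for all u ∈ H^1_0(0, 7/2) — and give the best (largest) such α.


α = 1

Coercivity of a(·,·) on H^1_0(0, 7/2) means a(u, u) ≥ α ||u||_{H^1}² for every u ∈ H^1_0.
The interval has length L = 7/2, and Poincaré/coercivity depend only on L. Here a(u, u) = ∫(u')² + (4)·∫u².
Here c = 4 ≥ 1, so a(u,u) = ∫(u')² + c∫u² ≥ ∫(u')² + ∫u² = ||u||_{H^1}², i.e. α = 1 works. No larger α is possible: a(u,u) ≥ α||u||_{H^1}² means (1−α)∫(u')² ≥ (α−c)∫u², and for the modes u_n = sin(nπ(x−x₀)/L) (x₀ the left endpoint) one has ∫u_n²/∫(u_n')² = (L/(nπ))² → 0, so a(u_n,u_n)/||u_n||_{H^1}² → 1. Hence the optimal constant is α = 1.
Therefore α = 1.


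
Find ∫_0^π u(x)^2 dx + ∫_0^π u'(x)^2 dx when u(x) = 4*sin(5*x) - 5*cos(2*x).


||u||_{H^1(0,π)}^2 = -2000/21 + 541*π/2

u'(x) = 10*sin(2*x) + 20*cos(5*x).
Expand u² and (u')² and integrate term by term on (0, π), using: for integers n ≥ 1, ∫_0^π sin²(nx) dx = ∫_0^π cos²(nx) dx = π/2; for n ≠ n', ∫_0^π sin(nx)sin(n'x) dx = ∫_0^π cos(nx)cos(n'x) dx = 0; and by product-to-sum, ∫_0^π sin(nx)cos(n'x) dx = ½∫_0^π [sin((n+n')x) + sin((n−n')x)] dx, which is 0 when n+n' is even and 2n/(n²−n'²) when n+n' is odd (it need not vanish on (0, π)).
  u² squared terms: (-5)²·∫cos(2x)² dx = 25·π/2 = 25*π/2;  (4)²·∫sin(5x)² dx = 16·π/2 = 8*π.
  u² cross terms: 2·(-5)·(4)·∫cos(2x)·sin(5x) dx = -40·(10/21) = -400/21.
  So ∫_0^π u² dx = 25*π/2 + 8*π − 400/21 = -400/21 + 41*π/2.
  (u')² squared terms: (10)²·∫sin(2x)² dx = 100·π/2 = 50*π;  (20)²·∫cos(5x)² dx = 400·π/2 = 200*π.
  (u')² cross terms: 2·(10)·(20)·∫sin(2x)·cos(5x) dx = 400·(-4/21) = -1600/21.
  So ∫_0^π (u')² dx = 50*π + 200*π − 1600/21 = -1600/21 + 250*π.
||u||_{H^1}^2 = (-400/21 + 41*π/2) + (-1600/21 + 250*π) = -2000/21 + 541*π/2.


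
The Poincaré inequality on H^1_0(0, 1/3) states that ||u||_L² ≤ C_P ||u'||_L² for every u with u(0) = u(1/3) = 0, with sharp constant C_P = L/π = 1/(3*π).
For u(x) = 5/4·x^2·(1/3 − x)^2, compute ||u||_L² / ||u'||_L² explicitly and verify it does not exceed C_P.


||u||_L² / ||u'||_L² = sqrt(3)/18 < C_P = 1/(3*π).

u(x) = 5/4·x^2·(1/3 − x)^2, so u'(x) = 5*x*(3*x - 1)*(6*x - 1)/18.
u(x) = 5/4·x^2·(1/3 − x)^2 vanishes at x = 0 and x = 1/3, so u ∈ H^1_0(0, 1/3). Differentiate via the product rule and integrate the resulting polynomials term by term.
  ∫_0^1/3 u² dx = ∫_0^1/3 (25*x^8/16 - 25*x^7/12 + 25*x^6/24 - 25*x^5/108 + 25*x^4/1296) dx. Term by term:
    ∫_0^1/3 25*x^8/16 dx = 25/2834352;  ∫_0^1/3 -25*x^7/12 dx = -25/629856;  ∫_0^1/3 25*x^6/24 dx = 25/367416;
    ∫_0^1/3 -25*x^5/108 dx = -25/472392;  ∫_0^1/3 25*x^4/1296 dx = 5/314928.
  Sum: 25/2834352 − 25/629856 + 25/367416 − 25/472392 + 5/314928 = 5/39680928.
  ∫_0^1/3 (u')² dx = ∫_0^1/3 (25*x^6 - 25*x^5 + 325*x^4/36 - 25*x^3/18 + 25*x^2/324) dx. Term by term:
    ∫_0^1/3 25*x^6 dx = 25/15309;  ∫_0^1/3 -25*x^5 dx = -25/4374;  ∫_0^1/3 325*x^4/36 dx = 65/8748;
    ∫_0^1/3 -25*x^3/18 dx = -25/5832;  ∫_0^1/3 25*x^2/324 dx = 25/26244.
  Sum: 25/15309 − 25/4374 + 65/8748 − 25/5832 + 25/26244 = 5/367416.
∫_0^1/3 u² dx = 5/39680928, so ||u||_L² = sqrt(210)/40824.
∫_0^1/3 (u')² dx = 5/367416, so ||u'||_L² = sqrt(70)/2268.
Ratio ||u||_L² / ||u'||_L² = sqrt(3)/18.
Sharp Poincaré constant on H^1_0(0, 1/3) is C_P = L/π = 1/(3*π), achieved by sin(3*π·x).
A polynomial bump cannot attain the sharp Poincaré constant (only the first sine eigenfunction does), so the ratio is strictly less than C_P, consistent with ||u||_L² ≤ C_P ||u'||_L².
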